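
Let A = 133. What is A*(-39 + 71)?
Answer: 4256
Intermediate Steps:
A*(-39 + 71) = 133*(-39 + 71) = 133*32 = 4256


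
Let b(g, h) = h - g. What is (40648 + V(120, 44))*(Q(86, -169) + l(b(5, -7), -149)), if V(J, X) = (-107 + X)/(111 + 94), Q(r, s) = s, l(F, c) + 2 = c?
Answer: -533297728/41 ≈ -1.3007e+7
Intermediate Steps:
l(F, c) = -2 + c
V(J, X) = -107/205 + X/205 (V(J, X) = (-107 + X)/205 = (-107 + X)*(1/205) = -107/205 + X/205)
(40648 + V(120, 44))*(Q(86, -169) + l(b(5, -7), -149)) = (40648 + (-107/205 + (1/205)*44))*(-169 + (-2 - 149)) = (40648 + (-107/205 + 44/205))*(-169 - 151) = (40648 - 63/205)*(-320) = (8332777/205)*(-320) = -533297728/41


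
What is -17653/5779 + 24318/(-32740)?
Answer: -359246471/94602230 ≈ -3.7974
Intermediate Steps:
-17653/5779 + 24318/(-32740) = -17653*1/5779 + 24318*(-1/32740) = -17653/5779 - 12159/16370 = -359246471/94602230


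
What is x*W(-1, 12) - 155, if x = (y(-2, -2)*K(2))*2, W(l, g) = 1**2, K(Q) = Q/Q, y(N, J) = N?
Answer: -159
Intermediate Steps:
K(Q) = 1
W(l, g) = 1
x = -4 (x = -2*1*2 = -2*2 = -4)
x*W(-1, 12) - 155 = -4*1 - 155 = -4 - 155 = -159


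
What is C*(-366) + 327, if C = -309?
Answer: 113421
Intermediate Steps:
C*(-366) + 327 = -309*(-366) + 327 = 113094 + 327 = 113421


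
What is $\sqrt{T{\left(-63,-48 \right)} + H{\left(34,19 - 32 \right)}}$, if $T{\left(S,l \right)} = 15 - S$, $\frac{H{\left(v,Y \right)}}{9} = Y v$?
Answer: $10 i \sqrt{39} \approx 62.45 i$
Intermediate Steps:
$H{\left(v,Y \right)} = 9 Y v$
$\sqrt{T{\left(-63,-48 \right)} + H{\left(34,19 - 32 \right)}} = \sqrt{\left(15 - -63\right) + 9 \left(19 - 32\right) 34} = \sqrt{\left(15 + 63\right) + 9 \left(-13\right) 34} = \sqrt{78 - 3978} = \sqrt{-3900} = 10 i \sqrt{39}$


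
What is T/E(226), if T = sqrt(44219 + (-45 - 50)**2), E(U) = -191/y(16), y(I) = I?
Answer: -96*sqrt(1479)/191 ≈ -19.330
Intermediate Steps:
E(U) = -191/16
T = 6*sqrt(1479) (T = sqrt(44219 + (-95)**2) = sqrt(44219 + 9025) = sqrt(53244) = 6*sqrt(1479) ≈ 230.75)
T/E(226) = (6*sqrt(1479))/(-191/16) = (6*sqrt(1479))*(-16/191) = -96*sqrt(1479)/191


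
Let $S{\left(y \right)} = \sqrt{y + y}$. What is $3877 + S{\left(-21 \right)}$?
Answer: $3877 + i \sqrt{42} \approx 3877.0 + 6.4807 i$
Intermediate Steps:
$S{\left(y \right)} = \sqrt{2} \sqrt{y}$ ($S{\left(y \right)} = \sqrt{2 y} = \sqrt{2} \sqrt{y}$)
$3877 + S{\left(-21 \right)} = 3877 + \sqrt{2} \sqrt{-21} = 3877 + \sqrt{2} i \sqrt{21} = 3877 + i \sqrt{42}$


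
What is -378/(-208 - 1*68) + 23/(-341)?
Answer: 20425/15686 ≈ 1.3021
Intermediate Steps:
-378/(-208 - 1*68) + 23/(-341) = -378/(-208 - 68) + 23*(-1/341) = -378/(-276) - 23/341 = -378*(-1/276) - 23/341 = 63/46 - 23/341 = 20425/15686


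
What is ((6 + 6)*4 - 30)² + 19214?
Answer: 19538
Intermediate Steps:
((6 + 6)*4 - 30)² + 19214 = (12*4 - 30)² + 19214 = (48 - 30)² + 19214 = 18² + 19214 = 324 + 19214 = 19538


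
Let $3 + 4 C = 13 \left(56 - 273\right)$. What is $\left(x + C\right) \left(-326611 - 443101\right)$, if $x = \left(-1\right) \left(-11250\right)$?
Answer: $-8115843328$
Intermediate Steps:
$C = -706$ ($C = - \frac{3}{4} + \frac{13 \left(56 - 273\right)}{4} = - \frac{3}{4} + \frac{13 \left(-217\right)}{4} = - \frac{3}{4} + \frac{1}{4} \left(-2821\right) = - \frac{3}{4} - \frac{2821}{4} = -706$)
$x = 11250$
$\left(x + C\right) \left(-326611 - 443101\right) = \left(11250 - 706\right) \left(-326611 - 443101\right) = 10544 \left(-769712\right) = -8115843328$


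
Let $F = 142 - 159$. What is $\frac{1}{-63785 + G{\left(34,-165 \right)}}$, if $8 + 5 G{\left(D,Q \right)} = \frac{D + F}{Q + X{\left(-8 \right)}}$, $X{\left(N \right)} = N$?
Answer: $- \frac{865}{55175426} \approx -1.5677 \cdot 10^{-5}$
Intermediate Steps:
$F = -17$ ($F = 142 - 159 = -17$)
$G{\left(D,Q \right)} = - \frac{8}{5} + \frac{-17 + D}{5 \left(-8 + Q\right)}$ ($G{\left(D,Q \right)} = - \frac{8}{5} + \frac{\left(D - 17\right) \frac{1}{Q - 8}}{5} = - \frac{8}{5} + \frac{\left(-17 + D\right) \frac{1}{-8 + Q}}{5} = - \frac{8}{5} + \frac{\frac{1}{-8 + Q} \left(-17 + D\right)}{5} = - \frac{8}{5} + \frac{-17 + D}{5 \left(-8 + Q\right)}$)
$\frac{1}{-63785 + G{\left(34,-165 \right)}} = \frac{1}{-63785 + \frac{47 + 34 - -1320}{5 \left(-8 - 165\right)}} = \frac{1}{-63785 + \frac{47 + 34 + 1320}{5 \left(-173\right)}} = \frac{1}{-63785 + \frac{1}{5} \left(- \frac{1}{173}\right) 1401} = \frac{1}{-63785 - \frac{1401}{865}} = \frac{1}{- \frac{55175426}{865}} = - \frac{865}{55175426}$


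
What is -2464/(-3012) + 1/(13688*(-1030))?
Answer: 8684761487/10616275920 ≈ 0.81806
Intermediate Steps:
-2464/(-3012) + 1/(13688*(-1030)) = -2464*(-1/3012) + (1/13688)*(-1/1030) = 616/753 - 1/14098640 = 8684761487/10616275920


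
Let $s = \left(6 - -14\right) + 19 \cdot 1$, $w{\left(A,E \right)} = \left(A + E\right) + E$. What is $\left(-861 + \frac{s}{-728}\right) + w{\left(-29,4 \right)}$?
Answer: $- \frac{49395}{56} \approx -882.05$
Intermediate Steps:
$w{\left(A,E \right)} = A + 2 E$
$s = 39$ ($s = \left(6 + 14\right) + 19 = 20 + 19 = 39$)
$\left(-861 + \frac{s}{-728}\right) + w{\left(-29,4 \right)} = \left(-861 + \frac{39}{-728}\right) + \left(-29 + 2 \cdot 4\right) = \left(-861 + 39 \left(- \frac{1}{728}\right)\right) + \left(-29 + 8\right) = \left(-861 - \frac{3}{56}\right) - 21 = - \frac{48219}{56} - 21 = - \frac{49395}{56}$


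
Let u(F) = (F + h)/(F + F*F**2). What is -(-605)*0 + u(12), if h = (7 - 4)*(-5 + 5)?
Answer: 1/145 ≈ 0.0068966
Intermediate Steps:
h = 0 (h = 3*0 = 0)
u(F) = F/(F + F**3) (u(F) = (F + 0)/(F + F*F**2) = F/(F + F**3))
-(-605)*0 + u(12) = -(-605)*0 + 1/(1 + 12**2) = -121*0 + 1/(1 + 144) = 0 + 1/145 = 1/145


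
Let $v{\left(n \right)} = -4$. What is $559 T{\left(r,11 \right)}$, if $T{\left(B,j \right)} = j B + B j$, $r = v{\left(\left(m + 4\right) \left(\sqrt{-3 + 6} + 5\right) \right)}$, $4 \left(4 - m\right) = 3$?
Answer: $-49192$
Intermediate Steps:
$m = \frac{13}{4}$ ($m = 4 - \frac{3}{4} = \frac{13}{4} \approx 3.25$)
$r = -4$
$T{\left(B,j \right)} = 2 B j$ ($T{\left(B,j \right)} = B j + B j = 2 B j$)
$559 T{\left(r,11 \right)} = 559 \cdot 2 \left(-4\right) 11 = 559 \left(-88\right) = -49192$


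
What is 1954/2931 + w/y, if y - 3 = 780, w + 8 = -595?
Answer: -3/29 ≈ -0.10345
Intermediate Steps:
w = -603 (w = -8 - 595 = -603)
y = 783 (y = 3 + 780 = 783)
1954/2931 + w/y = 1954/2931 - 603/783 = 1954*(1/2931) - 603*1/783 = ⅔ - 67/87 = -3/29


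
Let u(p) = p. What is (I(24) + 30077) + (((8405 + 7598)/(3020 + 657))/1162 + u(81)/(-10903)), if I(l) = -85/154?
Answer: 7706105532672447/256217305421 ≈ 30076.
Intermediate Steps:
I(l) = -85/154 (I(l) = -85*1/154 = -85/154)
(I(24) + 30077) + (((8405 + 7598)/(3020 + 657))/1162 + u(81)/(-10903)) = (-85/154 + 30077) + (((8405 + 7598)/(3020 + 657))/1162 + 81/(-10903)) = 4631773/154 + ((16003/3677)*(1/1162) + 81*(-1/10903)) = 4631773/154 + ((16003*(1/3677))*(1/1162) - 81/10903) = 4631773/154 + ((16003/3677)*(1/1162) - 81/10903) = 4631773/154 + (16003/4272674 - 81/10903) = 4631773/154 - 171605885/46584964622 = 7706105532672447/256217305421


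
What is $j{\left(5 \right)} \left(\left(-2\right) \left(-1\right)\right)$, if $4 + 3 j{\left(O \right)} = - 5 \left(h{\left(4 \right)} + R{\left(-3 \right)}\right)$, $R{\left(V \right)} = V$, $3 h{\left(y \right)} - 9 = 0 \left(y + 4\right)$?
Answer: $- \frac{8}{3} \approx -2.6667$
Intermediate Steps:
$h{\left(y \right)} = 3$ ($h{\left(y \right)} = 3 + \frac{0 \left(y + 4\right)}{3} = 3 + \frac{0 \left(4 + y\right)}{3} = 3 + \frac{1}{3} \cdot 0 = 3 + 0 = 3$)
$j{\left(O \right)} = - \frac{4}{3}$ ($j{\left(O \right)} = - \frac{4}{3} + \frac{\left(-5\right) \left(3 - 3\right)}{3} = - \frac{4}{3} + \frac{\left(-5\right) 0}{3} = - \frac{4}{3} + \frac{1}{3} \cdot 0 = - \frac{4}{3} + 0 = - \frac{4}{3}$)
$j{\left(5 \right)} \left(\left(-2\right) \left(-1\right)\right) = - \frac{4 \left(\left(-2\right) \left(-1\right)\right)}{3} = \left(- \frac{4}{3}\right) 2 = - \frac{8}{3}$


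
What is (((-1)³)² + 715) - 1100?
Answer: -384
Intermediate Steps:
(((-1)³)² + 715) - 1100 = ((-1)² + 715) - 1100 = (1 + 715) - 1100 = 716 - 1100 = -384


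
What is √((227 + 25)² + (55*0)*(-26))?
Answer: 252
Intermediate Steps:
√((227 + 25)² + (55*0)*(-26)) = √(252² + 0*(-26)) = √(63504 + 0) = √63504 = 252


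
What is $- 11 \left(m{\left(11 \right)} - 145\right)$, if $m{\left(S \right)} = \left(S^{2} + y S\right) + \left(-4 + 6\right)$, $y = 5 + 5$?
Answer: $-968$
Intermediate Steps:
$y = 10$
$m{\left(S \right)} = 2 + S^{2} + 10 S$ ($m{\left(S \right)} = \left(S^{2} + 10 S\right) + \left(-4 + 6\right) = \left(S^{2} + 10 S\right) + 2 = 2 + S^{2} + 10 S$)
$- 11 \left(m{\left(11 \right)} - 145\right) = - 11 \left(\left(2 + 11^{2} + 10 \cdot 11\right) - 145\right) = - 11 \left(\left(2 + 121 + 110\right) - 145\right) = - 11 \left(233 - 145\right) = \left(-11\right) 88 = -968$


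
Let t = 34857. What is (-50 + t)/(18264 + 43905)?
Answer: 34807/62169 ≈ 0.55988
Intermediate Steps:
(-50 + t)/(18264 + 43905) = (-50 + 34857)/(18264 + 43905) = 34807/62169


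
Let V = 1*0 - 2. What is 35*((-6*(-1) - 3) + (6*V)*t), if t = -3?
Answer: 1365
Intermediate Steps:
V = -2 (V = 0 - 2 = -2)
35*((-6*(-1) - 3) + (6*V)*t) = 35*((-6*(-1) - 3) + (6*(-2))*(-3)) = 35*((6 - 3) - 12*(-3)) = 35*(3 + 36) = 35*39 = 1365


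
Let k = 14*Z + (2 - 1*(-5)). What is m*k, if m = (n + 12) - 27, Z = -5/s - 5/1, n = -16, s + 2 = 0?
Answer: 868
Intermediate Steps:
s = -2 (s = -2 + 0 = -2)
Z = -5/2 (Z = -5/(-2) - 5/1 = -5*(-½) - 5*1 = 5/2 - 5 = -5/2 ≈ -2.5000)
m = -31 (m = (-16 + 12) - 27 = -4 - 27 = -31)
k = -28 (k = 14*(-5/2) + (2 - 1*(-5)) = -35 + (2 + 5) = -35 + 7 = -28)
m*k = -31*(-28) = 868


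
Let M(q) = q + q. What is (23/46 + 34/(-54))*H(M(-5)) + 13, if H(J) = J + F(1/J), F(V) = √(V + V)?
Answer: 386/27 - 7*I*√5/270 ≈ 14.296 - 0.057972*I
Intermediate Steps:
M(q) = 2*q
F(V) = √2*√V (F(V) = √(2*V) = √2*√V)
H(J) = J + √2*√(1/J)
(23/46 + 34/(-54))*H(M(-5)) + 13 = (23/46 + 34/(-54))*(2*(-5) + √2*√(1/(2*(-5)))) + 13 = (23*(1/46) + 34*(-1/54))*(-10 + √2*√(1/(-10))) + 13 = (½ - 17/27)*(-10 + √2*√(-⅒)) + 13 = -7*(-10 + √2*(I*√10/10))/54 + 13 = -7*(-10 + I*√5/5)/54 + 13 = (35/27 - 7*I*√5/270) + 13 = 386/27 - 7*I*√5/270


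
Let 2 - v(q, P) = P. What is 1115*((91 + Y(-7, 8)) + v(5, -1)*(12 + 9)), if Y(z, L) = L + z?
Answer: 172825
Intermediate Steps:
v(q, P) = 2 - P
1115*((91 + Y(-7, 8)) + v(5, -1)*(12 + 9)) = 1115*((91 + (8 - 7)) + (2 - 1*(-1))*(12 + 9)) = 1115*((91 + 1) + (2 + 1)*21) = 1115*(92 + 3*21) = 1115*(92 + 63) = 1115*155 = 172825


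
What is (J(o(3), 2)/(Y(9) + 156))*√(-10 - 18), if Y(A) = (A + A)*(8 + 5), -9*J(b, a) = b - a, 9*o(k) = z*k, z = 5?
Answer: I*√7/5265 ≈ 0.00050252*I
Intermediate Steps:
o(k) = 5*k/9 (o(k) = (5*k)/9 = 5*k/9)
J(b, a) = -b/9 + a/9 (J(b, a) = -(b - a)/9 = -b/9 + a/9)
Y(A) = 26*A (Y(A) = (2*A)*13 = 26*A)
(J(o(3), 2)/(Y(9) + 156))*√(-10 - 18) = ((-5*3/81 + (⅑)*2)/(26*9 + 156))*√(-10 - 18) = ((-⅑*5/3 + 2/9)/(234 + 156))*√(-28) = ((-5/27 + 2/9)/390)*(2*I*√7) = ((1/27)*(1/390))*(2*I*√7) = (2*I*√7)/10530 = I*√7/5265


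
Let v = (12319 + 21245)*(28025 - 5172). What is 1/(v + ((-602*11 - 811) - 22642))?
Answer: 1/767008017 ≈ 1.3038e-9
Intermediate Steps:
v = 767038092 (v = 33564*22853 = 767038092)
1/(v + ((-602*11 - 811) - 22642)) = 1/(767038092 + ((-602*11 - 811) - 22642)) = 1/(767038092 + ((-6622 - 811) - 22642)) = 1/(767038092 + (-7433 - 22642)) = 1/(767038092 - 30075) = 1/767008017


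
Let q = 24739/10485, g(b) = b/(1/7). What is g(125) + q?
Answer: 9199114/10485 ≈ 877.36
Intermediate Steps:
g(b) = 7*b (g(b) = b/(⅐) = b*7 = 7*b)
q = 24739/10485 (q = 24739*(1/10485) = 24739/10485 ≈ 2.3595)
g(125) + q = 7*125 + 24739/10485 = 875 + 24739/10485 = 9199114/10485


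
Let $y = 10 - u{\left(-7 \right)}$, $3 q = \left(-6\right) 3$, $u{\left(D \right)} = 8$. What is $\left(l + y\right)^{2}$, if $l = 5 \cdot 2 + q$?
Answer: $36$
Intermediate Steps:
$q = -6$ ($q = \frac{\left(-6\right) 3}{3} = \frac{1}{3} \left(-18\right) = -6$)
$y = 2$ ($y = 10 - 8 = 2$)
$l = 4$ ($l = 5 \cdot 2 - 6 = 10 - 6 = 4$)
$\left(l + y\right)^{2} = \left(4 + 2\right)^{2} = 6^{2} = 36$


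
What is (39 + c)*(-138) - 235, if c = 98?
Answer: -19141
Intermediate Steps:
(39 + c)*(-138) - 235 = (39 + 98)*(-138) - 235 = 137*(-138) - 235 = -18906 - 235 = -19141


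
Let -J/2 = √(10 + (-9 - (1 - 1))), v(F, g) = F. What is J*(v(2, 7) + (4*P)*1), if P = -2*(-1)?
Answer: -20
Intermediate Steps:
P = 2
J = -2 (J = -2*√(10 + (-9 - (1 - 1))) = -2*√(10 + (-9 - 1*0)) = -2*√(10 + (-9 + 0)) = -2*√(10 - 9) = -2*√1 = -2*1 = -2)
J*(v(2, 7) + (4*P)*1) = -2*(2 + (4*2)*1) = -2*(2 + 8*1) = -2*(2 + 8) = -2*10 = -20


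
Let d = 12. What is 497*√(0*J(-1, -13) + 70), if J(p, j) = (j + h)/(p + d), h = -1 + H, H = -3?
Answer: 497*√70 ≈ 4158.2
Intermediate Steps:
h = -4 (h = -1 - 3 = -4)
J(p, j) = (-4 + j)/(12 + p) (J(p, j) = (j - 4)/(p + 12) = (-4 + j)/(12 + p))
497*√(0*J(-1, -13) + 70) = 497*√(0*((-4 - 13)/(12 - 1)) + 70) = 497*√(0*(-17/11) + 70) = 497*√(0 + 70) = 497*√70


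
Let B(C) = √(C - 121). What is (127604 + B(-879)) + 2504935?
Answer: 2632539 + 10*I*√10 ≈ 2.6325e+6 + 31.623*I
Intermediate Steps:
B(C) = √(-121 + C)
(127604 + B(-879)) + 2504935 = (127604 + √(-121 - 879)) + 2504935 = (127604 + √(-1000)) + 2504935 = (127604 + 10*I*√10) + 2504935 = 2632539 + 10*I*√10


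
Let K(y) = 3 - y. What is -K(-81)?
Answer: -84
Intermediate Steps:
-K(-81) = -(3 - 1*(-81)) = -(3 + 81) = -1*84 = -84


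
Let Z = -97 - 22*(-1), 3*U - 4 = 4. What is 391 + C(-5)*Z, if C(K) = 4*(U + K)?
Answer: 1091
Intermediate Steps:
U = 8/3 (U = 4/3 + (1/3)*4 = 4/3 + 4/3 = 8/3 ≈ 2.6667)
C(K) = 32/3 + 4*K (C(K) = 4*(8/3 + K) = 32/3 + 4*K)
Z = -75 (Z = -97 + 22 = -75)
391 + C(-5)*Z = 391 + (32/3 + 4*(-5))*(-75) = 391 + (32/3 - 20)*(-75) = 391 - 28/3*(-75) = 391 + 700 = 1091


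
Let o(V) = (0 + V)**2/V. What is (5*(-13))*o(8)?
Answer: -520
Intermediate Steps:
o(V) = V (o(V) = V**2/V = V)
(5*(-13))*o(8) = (5*(-13))*8 = -65*8 = -520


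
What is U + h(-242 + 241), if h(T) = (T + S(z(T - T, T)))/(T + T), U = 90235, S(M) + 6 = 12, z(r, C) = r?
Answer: 180465/2 ≈ 90233.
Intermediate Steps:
S(M) = 6 (S(M) = -6 + 12 = 6)
h(T) = (6 + T)/(2*T) (h(T) = (T + 6)/(T + T) = (6 + T)/((2*T)) = (6 + T)*(1/(2*T)) = (6 + T)/(2*T))
U + h(-242 + 241) = 90235 + (6 + (-242 + 241))/(2*(-242 + 241)) = 90235 + (½)*(6 - 1)/(-1) = 90235 + (½)*(-1)*5 = 90235 - 5/2 = 180465/2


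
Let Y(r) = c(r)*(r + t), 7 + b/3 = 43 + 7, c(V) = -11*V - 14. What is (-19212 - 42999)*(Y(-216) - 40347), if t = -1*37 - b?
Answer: 58642017141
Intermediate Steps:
c(V) = -14 - 11*V
b = 129 (b = -21 + 3*(43 + 7) = -21 + 3*50 = -21 + 150 = 129)
t = -166 (t = -1*37 - 1*129 = -37 - 129 = -166)
Y(r) = (-166 + r)*(-14 - 11*r) (Y(r) = (-14 - 11*r)*(r - 166) = (-14 - 11*r)*(-166 + r) = (-166 + r)*(-14 - 11*r))
(-19212 - 42999)*(Y(-216) - 40347) = (-19212 - 42999)*(-(-166 - 216)*(14 + 11*(-216)) - 40347) = -62211*(-1*(-382)*(14 - 2376) - 40347) = -62211*(-1*(-382)*(-2362) - 40347) = -62211*(-902284 - 40347) = -62211*(-942631) = 58642017141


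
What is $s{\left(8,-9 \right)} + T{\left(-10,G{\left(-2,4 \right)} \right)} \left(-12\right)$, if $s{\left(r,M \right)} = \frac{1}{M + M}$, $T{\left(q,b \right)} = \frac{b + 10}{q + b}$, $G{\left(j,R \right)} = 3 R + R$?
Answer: $- \frac{937}{18} \approx -52.056$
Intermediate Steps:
$G{\left(j,R \right)} = 4 R$
$T{\left(q,b \right)} = \frac{10 + b}{b + q}$
$s{\left(r,M \right)} = \frac{1}{2 M}$
$s{\left(8,-9 \right)} + T{\left(-10,G{\left(-2,4 \right)} \right)} \left(-12\right) = \frac{1}{2 \left(-9\right)} + \frac{10 + 4 \cdot 4}{4 \cdot 4 - 10} \left(-12\right) = \frac{1}{2} \left(- \frac{1}{9}\right) + \frac{10 + 16}{16 - 10} \left(-12\right) = - \frac{1}{18} + \frac{1}{6} \cdot 26 \left(-12\right) = - \frac{1}{18} + \frac{13}{3} \left(-12\right) = - \frac{1}{18} - 52 = - \frac{937}{18}$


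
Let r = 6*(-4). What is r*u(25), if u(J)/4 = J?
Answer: -2400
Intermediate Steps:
u(J) = 4*J
r = -24
r*u(25) = -96*25 = -24*100 = -2400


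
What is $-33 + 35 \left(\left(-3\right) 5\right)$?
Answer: $-558$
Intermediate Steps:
$-33 + 35 \left(\left(-3\right) 5\right) = -33 + 35 \left(-15\right) = -33 - 525 = -558$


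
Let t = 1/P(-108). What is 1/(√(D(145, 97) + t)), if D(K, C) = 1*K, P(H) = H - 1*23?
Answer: √2488214/18994 ≈ 0.083048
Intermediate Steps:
P(H) = -23 + H (P(H) = H - 23 = -23 + H)
t = -1/131 (t = 1/(-23 - 108) = 1/(-131) = -1/131 ≈ -0.0076336)
D(K, C) = K
1/(√(D(145, 97) + t)) = 1/(√(145 - 1/131)) = 1/(√(18994/131)) = 1/(√2488214/131) = √2488214/18994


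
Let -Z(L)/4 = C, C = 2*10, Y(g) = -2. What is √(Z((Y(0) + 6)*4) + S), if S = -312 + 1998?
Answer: √1606 ≈ 40.075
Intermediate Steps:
C = 20
Z(L) = -80 (Z(L) = -4*20 = -80)
S = 1686
√(Z((Y(0) + 6)*4) + S) = √(-80 + 1686) = √1606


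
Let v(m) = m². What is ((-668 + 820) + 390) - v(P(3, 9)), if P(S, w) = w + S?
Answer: 398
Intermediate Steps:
P(S, w) = S + w
((-668 + 820) + 390) - v(P(3, 9)) = ((-668 + 820) + 390) - (3 + 9)² = (152 + 390) - 1*12² = 542 - 1*144 = 542 - 144 = 398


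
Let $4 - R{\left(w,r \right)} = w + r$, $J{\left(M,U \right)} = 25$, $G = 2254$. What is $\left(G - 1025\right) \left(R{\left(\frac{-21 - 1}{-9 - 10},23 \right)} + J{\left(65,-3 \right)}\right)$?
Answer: $\frac{113068}{19} \approx 5950.9$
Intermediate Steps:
$R{\left(w,r \right)} = 4 - r - w$ ($R{\left(w,r \right)} = 4 - \left(w + r\right) = 4 - \left(r + w\right) = 4 - r - w$)
$\left(G - 1025\right) \left(R{\left(\frac{-21 - 1}{-9 - 10},23 \right)} + J{\left(65,-3 \right)}\right) = \left(2254 - 1025\right) \left(\left(4 - 23 - \frac{-21 - 1}{-9 - 10}\right) + 25\right) = 1229 \left(\left(4 - 23 - - \frac{22}{-19}\right) + 25\right) = 1229 \left(\left(4 - 23 - \left(-22\right) \left(- \frac{1}{19}\right)\right) + 25\right) = 1229 \left(\left(4 - 23 - \frac{22}{19}\right) + 25\right) = 1229 \left(- \frac{383}{19} + 25\right) = 1229 \cdot \frac{92}{19} = \frac{113068}{19}$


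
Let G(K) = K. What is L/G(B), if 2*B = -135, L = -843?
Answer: 562/45 ≈ 12.489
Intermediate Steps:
B = -135/2 (B = (1/2)*(-135) = -135/2 ≈ -67.500)
L/G(B) = -843/(-135/2) = -843*(-2/135) = 562/45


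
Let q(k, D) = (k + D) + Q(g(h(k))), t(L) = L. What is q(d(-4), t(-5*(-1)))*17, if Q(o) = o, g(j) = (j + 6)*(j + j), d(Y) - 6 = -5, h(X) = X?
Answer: 340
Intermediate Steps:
d(Y) = 1 (d(Y) = 6 - 5 = 1)
g(j) = 2*j*(6 + j) (g(j) = (6 + j)*(2*j) = 2*j*(6 + j))
q(k, D) = D + k + 2*k*(6 + k) (q(k, D) = (k + D) + 2*k*(6 + k) = (D + k) + 2*k*(6 + k) = D + k + 2*k*(6 + k))
q(d(-4), t(-5*(-1)))*17 = (-5*(-1) + 1 + 2*1*(6 + 1))*17 = (5 + 1 + 2*1*7)*17 = (5 + 1 + 14)*17 = 20*17 = 340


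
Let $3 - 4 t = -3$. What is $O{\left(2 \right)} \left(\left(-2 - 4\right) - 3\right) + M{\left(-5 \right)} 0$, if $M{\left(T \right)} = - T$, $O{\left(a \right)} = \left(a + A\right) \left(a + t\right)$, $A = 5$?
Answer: $- \frac{441}{2} \approx -220.5$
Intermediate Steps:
$t = \frac{3}{2}$ ($t = \frac{3}{4} - - \frac{3}{4} = \frac{3}{4} + \frac{3}{4} = \frac{3}{2} \approx 1.5$)
$O{\left(a \right)} = \left(5 + a\right) \left(\frac{3}{2} + a\right)$ ($O{\left(a \right)} = \left(a + 5\right) \left(a + \frac{3}{2}\right) = \left(5 + a\right) \left(\frac{3}{2} + a\right)$)
$O{\left(2 \right)} \left(\left(-2 - 4\right) - 3\right) + M{\left(-5 \right)} 0 = \left(\frac{15}{2} + 2^{2} + \frac{13}{2} \cdot 2\right) \left(\left(-2 - 4\right) - 3\right) + \left(-1\right) \left(-5\right) 0 = \left(\frac{15}{2} + 4 + 13\right) \left(-6 - 3\right) + 5 \cdot 0 = \frac{49}{2} \left(-9\right) + 0 = - \frac{441}{2} + 0 = - \frac{441}{2}$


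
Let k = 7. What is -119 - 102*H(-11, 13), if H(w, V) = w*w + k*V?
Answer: -21743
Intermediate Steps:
H(w, V) = w**2 + 7*V (H(w, V) = w*w + 7*V = w**2 + 7*V)
-119 - 102*H(-11, 13) = -119 - 102*((-11)**2 + 7*13) = -119 - 102*(121 + 91) = -119 - 102*212 = -119 - 21624 = -21743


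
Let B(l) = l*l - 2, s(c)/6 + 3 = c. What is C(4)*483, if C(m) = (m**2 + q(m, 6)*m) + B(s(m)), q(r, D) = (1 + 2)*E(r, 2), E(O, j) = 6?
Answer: 58926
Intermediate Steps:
s(c) = -18 + 6*c
B(l) = -2 + l**2 (B(l) = l**2 - 2 = -2 + l**2)
q(r, D) = 18 (q(r, D) = (1 + 2)*6 = 3*6 = 18)
C(m) = -2 + m**2 + (-18 + 6*m)**2 + 18*m (C(m) = (m**2 + 18*m) + (-2 + (-18 + 6*m)**2) = -2 + m**2 + (-18 + 6*m)**2 + 18*m)
C(4)*483 = (322 - 198*4 + 37*4**2)*483 = (322 - 792 + 37*16)*483 = (322 - 792 + 592)*483 = 122*483 = 58926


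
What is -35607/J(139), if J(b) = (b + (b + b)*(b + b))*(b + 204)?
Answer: -35607/26556089 ≈ -0.0013408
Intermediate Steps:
J(b) = (204 + b)*(b + 4*b**2) (J(b) = (b + (2*b)*(2*b))*(204 + b) = (b + 4*b**2)*(204 + b) = (204 + b)*(b + 4*b**2))
-35607/J(139) = -35607*1/(139*(204 + 4*139**2 + 817*139)) = -35607*1/(139*(204 + 4*19321 + 113563)) = -35607*1/(139*(204 + 77284 + 113563)) = -35607/(139*191051) = -35607/26556089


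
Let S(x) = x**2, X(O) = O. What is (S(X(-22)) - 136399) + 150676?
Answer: 14761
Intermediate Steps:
(S(X(-22)) - 136399) + 150676 = ((-22)**2 - 136399) + 150676 = (484 - 136399) + 150676 = -135915 + 150676 = 14761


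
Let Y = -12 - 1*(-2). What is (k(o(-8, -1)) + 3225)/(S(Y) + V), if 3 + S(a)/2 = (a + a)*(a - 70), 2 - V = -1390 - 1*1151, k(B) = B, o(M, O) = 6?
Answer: 3231/5737 ≈ 0.56319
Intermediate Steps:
V = 2543 (V = 2 - (-1390 - 1*1151) = 2 - (-1390 - 1151) = 2 - 1*(-2541) = 2 + 2541 = 2543)
Y = -10 (Y = -12 + 2 = -10)
S(a) = -6 + 4*a*(-70 + a) (S(a) = -6 + 2*((a + a)*(a - 70)) = -6 + 2*((2*a)*(-70 + a)) = -6 + 2*(2*a*(-70 + a)) = -6 + 4*a*(-70 + a))
(k(o(-8, -1)) + 3225)/(S(Y) + V) = (6 + 3225)/((-6 - 280*(-10) + 4*(-10)²) + 2543) = 3231/((-6 + 2800 + 4*100) + 2543) = 3231/((-6 + 2800 + 400) + 2543) = 3231/(3194 + 2543) = 3231/5737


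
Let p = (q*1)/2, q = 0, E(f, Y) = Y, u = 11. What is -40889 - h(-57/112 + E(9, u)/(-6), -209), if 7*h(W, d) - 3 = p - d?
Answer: -286435/7 ≈ -40919.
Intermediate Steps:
p = 0 (p = (0*1)/2 = 0*(1/2) = 0)
h(W, d) = 3/7 - d/7 (h(W, d) = 3/7 + (0 - d)/7 = 3/7 + (-d)/7 = 3/7 - d/7)
-40889 - h(-57/112 + E(9, u)/(-6), -209) = -40889 - (3/7 - 1/7*(-209)) = -40889 - (3/7 + 209/7) = -40889 - 1*212/7 = -40889 - 212/7 = -286435/7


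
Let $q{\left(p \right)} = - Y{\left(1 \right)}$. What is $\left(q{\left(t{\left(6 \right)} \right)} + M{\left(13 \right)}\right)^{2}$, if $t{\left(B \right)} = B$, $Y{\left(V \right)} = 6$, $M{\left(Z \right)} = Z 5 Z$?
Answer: $703921$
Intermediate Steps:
$M{\left(Z \right)} = 5 Z^{2}$
$q{\left(p \right)} = -6$ ($q{\left(p \right)} = \left(-1\right) 6 = -6$)
$\left(q{\left(t{\left(6 \right)} \right)} + M{\left(13 \right)}\right)^{2} = \left(-6 + 5 \cdot 13^{2}\right)^{2} = \left(-6 + 5 \cdot 169\right)^{2} = \left(-6 + 845\right)^{2} = 839^{2} = 703921$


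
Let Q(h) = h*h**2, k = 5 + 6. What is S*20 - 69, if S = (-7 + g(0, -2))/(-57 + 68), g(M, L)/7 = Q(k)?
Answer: 185441/11 ≈ 16858.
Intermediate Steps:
k = 11
Q(h) = h**3
g(M, L) = 9317 (g(M, L) = 7*11**3 = 7*1331 = 9317)
S = 9310/11 (S = (-7 + 9317)/(-57 + 68) = 9310/11 ≈ 846.36)
S*20 - 69 = (9310/11)*20 - 69 = 186200/11 - 69 = 185441/11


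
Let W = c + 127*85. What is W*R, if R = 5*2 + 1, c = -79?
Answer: 117876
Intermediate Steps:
W = 10716 (W = -79 + 127*85 = -79 + 10795 = 10716)
R = 11 (R = 10 + 1 = 11)
W*R = 10716*11 = 117876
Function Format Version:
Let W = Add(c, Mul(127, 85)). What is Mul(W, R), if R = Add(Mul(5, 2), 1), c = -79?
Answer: 117876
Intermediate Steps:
W = 10716 (W = Add(-79, Mul(127, 85)) = Add(-79, 10795) = 10716)
R = 11 (R = Add(10, 1) = 11)
Mul(W, R) = Mul(10716, 11) = 117876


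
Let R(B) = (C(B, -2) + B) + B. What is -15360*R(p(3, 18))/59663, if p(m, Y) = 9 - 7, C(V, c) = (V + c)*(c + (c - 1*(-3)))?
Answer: -61440/59663 ≈ -1.0298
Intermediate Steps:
C(V, c) = (3 + 2*c)*(V + c) (C(V, c) = (V + c)*(c + (c + 3)) = (V + c)*(c + (3 + c)) = (V + c)*(3 + 2*c) = (3 + 2*c)*(V + c))
p(m, Y) = 2
R(B) = 2 + B (R(B) = ((2*(-2)**2 + 3*B + 3*(-2) + 2*B*(-2)) + B) + B = ((2*4 + 3*B - 6 - 4*B) + B) + B = ((8 + 3*B - 6 - 4*B) + B) + B = ((2 - B) + B) + B = 2 + B)
-15360*R(p(3, 18))/59663 = -15360/(59663/(2 + 2)) = -15360/(59663/4) = -15360/(59663*(1/4)) = -15360/59663/4 = -15360*4/59663 = -61440/59663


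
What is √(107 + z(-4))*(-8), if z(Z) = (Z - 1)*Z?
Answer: -8*√127 ≈ -90.155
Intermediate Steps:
z(Z) = Z*(-1 + Z) (z(Z) = (-1 + Z)*Z = Z*(-1 + Z))
√(107 + z(-4))*(-8) = √(107 - 4*(-1 - 4))*(-8) = √(107 - 4*(-5))*(-8) = √(107 + 20)*(-8) = √127*(-8) = -8*√127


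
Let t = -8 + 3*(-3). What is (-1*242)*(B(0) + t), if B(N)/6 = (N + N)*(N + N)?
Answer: 4114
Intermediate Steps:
B(N) = 24*N² (B(N) = 6*((N + N)*(N + N)) = 6*((2*N)*(2*N)) = 6*(4*N²) = 24*N²)
t = -17 (t = -8 - 9 = -17)
(-1*242)*(B(0) + t) = (-1*242)*(24*0² - 17) = -242*(24*0 - 17) = -242*(0 - 17) = -242*(-17) = 4114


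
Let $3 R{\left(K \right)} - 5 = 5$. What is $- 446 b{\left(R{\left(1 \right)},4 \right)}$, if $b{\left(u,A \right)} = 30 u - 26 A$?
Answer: $1784$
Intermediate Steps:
$R{\left(K \right)} = \frac{10}{3}$ ($R{\left(K \right)} = \frac{5}{3} + \frac{1}{3} \cdot 5 = \frac{5}{3} + \frac{5}{3} = \frac{10}{3}$)
$b{\left(u,A \right)} = - 26 A + 30 u$
$- 446 b{\left(R{\left(1 \right)},4 \right)} = - 446 \left(\left(-26\right) 4 + 30 \cdot \frac{10}{3}\right) = - 446 \left(-104 + 100\right) = \left(-446\right) \left(-4\right) = 1784$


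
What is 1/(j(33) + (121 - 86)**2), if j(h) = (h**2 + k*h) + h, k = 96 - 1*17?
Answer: 1/4954 ≈ 0.00020186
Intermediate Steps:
k = 79 (k = 96 - 17 = 79)
j(h) = h**2 + 80*h (j(h) = (h**2 + 79*h) + h = h**2 + 80*h)
1/(j(33) + (121 - 86)**2) = 1/(33*(80 + 33) + (121 - 86)**2) = 1/(33*113 + 35**2) = 1/(3729 + 1225) = 1/4954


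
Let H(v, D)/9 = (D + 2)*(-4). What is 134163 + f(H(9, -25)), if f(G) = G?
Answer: 134991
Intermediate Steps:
H(v, D) = -72 - 36*D (H(v, D) = 9*((D + 2)*(-4)) = 9*((2 + D)*(-4)) = 9*(-8 - 4*D) = -72 - 36*D)
134163 + f(H(9, -25)) = 134163 + (-72 - 36*(-25)) = 134163 + (-72 + 900) = 134163 + 828 = 134991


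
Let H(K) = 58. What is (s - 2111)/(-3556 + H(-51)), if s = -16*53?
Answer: 269/318 ≈ 0.84591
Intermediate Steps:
s = -848
(s - 2111)/(-3556 + H(-51)) = (-848 - 2111)/(-3556 + 58) = -2959/(-3498) = -2959*(-1/3498) = 269/318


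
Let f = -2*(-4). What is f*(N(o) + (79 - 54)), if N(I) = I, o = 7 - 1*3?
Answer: 232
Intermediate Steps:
o = 4 (o = 7 - 3 = 4)
f = 8
f*(N(o) + (79 - 54)) = 8*(4 + (79 - 54)) = 8*(4 + 25) = 8*29 = 232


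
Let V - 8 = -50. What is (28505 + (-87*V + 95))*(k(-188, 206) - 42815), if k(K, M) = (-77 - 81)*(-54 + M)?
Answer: -2155567074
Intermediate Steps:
V = -42 (V = 8 - 50 = -42)
k(K, M) = 8532 - 158*M (k(K, M) = -158*(-54 + M) = 8532 - 158*M)
(28505 + (-87*V + 95))*(k(-188, 206) - 42815) = (28505 + (-87*(-42) + 95))*((8532 - 158*206) - 42815) = (28505 + (3654 + 95))*((8532 - 32548) - 42815) = (28505 + 3749)*(-24016 - 42815) = 32254*(-66831) = -2155567074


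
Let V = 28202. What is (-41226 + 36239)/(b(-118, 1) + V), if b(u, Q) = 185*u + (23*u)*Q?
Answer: -4987/3658 ≈ -1.3633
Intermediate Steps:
b(u, Q) = 185*u + 23*Q*u
(-41226 + 36239)/(b(-118, 1) + V) = (-41226 + 36239)/(-118*(185 + 23*1) + 28202) = -4987/(-118*(185 + 23) + 28202) = -4987/(-118*208 + 28202) = -4987/(-24544 + 28202) = -4987/3658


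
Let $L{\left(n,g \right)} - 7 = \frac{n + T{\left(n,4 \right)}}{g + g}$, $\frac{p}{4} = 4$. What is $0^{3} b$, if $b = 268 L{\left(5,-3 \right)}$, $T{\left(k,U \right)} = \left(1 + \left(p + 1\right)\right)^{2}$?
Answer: $0$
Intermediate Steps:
$p = 16$ ($p = 4 \cdot 4 = 16$)
$T{\left(k,U \right)} = 324$ ($T{\left(k,U \right)} = \left(1 + \left(16 + 1\right)\right)^{2} = \left(1 + 17\right)^{2} = 18^{2} = 324$)
$L{\left(n,g \right)} = 7 + \frac{324 + n}{2 g}$ ($L{\left(n,g \right)} = 7 + \frac{n + 324}{g + g} = 7 + \frac{324 + n}{2 g}$)
$b = - \frac{38458}{3}$ ($b = 268 \frac{324 + 5 + 14 \left(-3\right)}{2 \left(-3\right)} = 268 \cdot \frac{1}{2} \left(- \frac{1}{3}\right) \left(324 + 5 - 42\right) = 268 \cdot \frac{1}{2} \left(- \frac{1}{3}\right) 287 = 268 \left(- \frac{287}{6}\right) = - \frac{38458}{3} \approx -12819.0$)
$0^{3} b = 0^{3} \left(- \frac{38458}{3}\right) = 0 \left(- \frac{38458}{3}\right) = 0$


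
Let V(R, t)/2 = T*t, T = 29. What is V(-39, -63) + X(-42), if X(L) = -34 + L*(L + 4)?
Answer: -2092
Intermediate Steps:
V(R, t) = 58*t (V(R, t) = 2*(29*t) = 58*t)
X(L) = -34 + L*(4 + L)
V(-39, -63) + X(-42) = 58*(-63) + (-34 + (-42)² + 4*(-42)) = -3654 + (-34 + 1764 - 168) = -3654 + 1562 = -2092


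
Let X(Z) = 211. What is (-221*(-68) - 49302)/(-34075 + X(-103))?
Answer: 17137/16932 ≈ 1.0121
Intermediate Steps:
(-221*(-68) - 49302)/(-34075 + X(-103)) = (-221*(-68) - 49302)/(-34075 + 211) = (15028 - 49302)/(-33864) = -34274*(-1/33864) = 17137/16932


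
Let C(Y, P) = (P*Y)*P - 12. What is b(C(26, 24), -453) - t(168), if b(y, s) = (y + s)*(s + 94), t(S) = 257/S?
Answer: -875187689/168 ≈ -5.2094e+6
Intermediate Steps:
C(Y, P) = -12 + Y*P**2 (C(Y, P) = Y*P**2 - 12 = -12 + Y*P**2)
b(y, s) = (94 + s)*(s + y) (b(y, s) = (s + y)*(94 + s) = (94 + s)*(s + y))
b(C(26, 24), -453) - t(168) = ((-453)**2 + 94*(-453) + 94*(-12 + 26*24**2) - 453*(-12 + 26*24**2)) - 257/168 = (205209 - 42582 + 94*(-12 + 26*576) - 453*(-12 + 26*576)) - 257/168 = (205209 - 42582 + 94*(-12 + 14976) - 453*(-12 + 14976)) - 1*257/168 = (205209 - 42582 + 94*14964 - 453*14964) - 257/168 = (205209 - 42582 + 1406616 - 6778692) - 257/168 = -5209449 - 257/168 = -875187689/168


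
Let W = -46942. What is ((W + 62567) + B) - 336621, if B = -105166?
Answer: -426162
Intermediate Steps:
((W + 62567) + B) - 336621 = ((-46942 + 62567) - 105166) - 336621 = (15625 - 105166) - 336621 = -89541 - 336621 = -426162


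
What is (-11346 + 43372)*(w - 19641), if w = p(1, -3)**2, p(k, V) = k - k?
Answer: -629022666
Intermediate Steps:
p(k, V) = 0
w = 0 (w = 0**2 = 0)
(-11346 + 43372)*(w - 19641) = (-11346 + 43372)*(0 - 19641) = 32026*(-19641) = -629022666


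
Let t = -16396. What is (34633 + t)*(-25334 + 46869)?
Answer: 392733795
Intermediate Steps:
(34633 + t)*(-25334 + 46869) = (34633 - 16396)*(-25334 + 46869) = 18237*21535 = 392733795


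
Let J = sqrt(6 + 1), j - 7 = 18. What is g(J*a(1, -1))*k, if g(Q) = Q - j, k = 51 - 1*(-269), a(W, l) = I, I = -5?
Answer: -8000 - 1600*sqrt(7) ≈ -12233.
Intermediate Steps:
j = 25 (j = 7 + 18 = 25)
J = sqrt(7) ≈ 2.6458
a(W, l) = -5
k = 320 (k = 51 + 269 = 320)
g(Q) = -25 + Q (g(Q) = Q - 1*25 = Q - 25 = -25 + Q)
g(J*a(1, -1))*k = (-25 + sqrt(7)*(-5))*320 = (-25 - 5*sqrt(7))*320 = -8000 - 1600*sqrt(7)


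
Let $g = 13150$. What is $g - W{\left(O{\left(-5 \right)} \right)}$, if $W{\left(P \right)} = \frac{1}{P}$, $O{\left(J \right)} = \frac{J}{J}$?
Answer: $13149$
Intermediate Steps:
$O{\left(J \right)} = 1$
$g - W{\left(O{\left(-5 \right)} \right)} = 13150 - 1^{-1} = 13150 - 1 = 13149$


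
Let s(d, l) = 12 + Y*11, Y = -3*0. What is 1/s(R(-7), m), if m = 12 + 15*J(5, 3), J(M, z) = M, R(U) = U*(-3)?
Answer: 1/12 ≈ 0.083333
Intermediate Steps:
R(U) = -3*U
Y = 0
m = 87 (m = 12 + 15*5 = 12 + 75 = 87)
s(d, l) = 12 (s(d, l) = 12 + 0*11 = 12 + 0 = 12)
1/s(R(-7), m) = 1/12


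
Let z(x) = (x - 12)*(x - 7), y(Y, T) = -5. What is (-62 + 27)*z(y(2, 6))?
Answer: -7140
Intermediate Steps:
z(x) = (-12 + x)*(-7 + x)
(-62 + 27)*z(y(2, 6)) = (-62 + 27)*(84 + (-5)² - 19*(-5)) = -35*(84 + 25 + 95) = -35*204 = -7140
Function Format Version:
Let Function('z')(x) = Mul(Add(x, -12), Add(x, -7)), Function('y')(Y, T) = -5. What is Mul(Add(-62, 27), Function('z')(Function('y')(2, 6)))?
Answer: -7140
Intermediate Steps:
Function('z')(x) = Mul(Add(-12, x), Add(-7, x))
Mul(Add(-62, 27), Function('z')(Function('y')(2, 6))) = Mul(Add(-62, 27), Add(84, Pow(-5, 2), Mul(-19, -5))) = Mul(-35, Add(84, 25, 95)) = Mul(-35, 204) = -7140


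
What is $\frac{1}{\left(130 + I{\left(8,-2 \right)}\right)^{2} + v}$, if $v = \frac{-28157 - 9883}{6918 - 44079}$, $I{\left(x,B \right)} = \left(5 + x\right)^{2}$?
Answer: $\frac{12387}{1107422867} \approx 1.1185 \cdot 10^{-5}$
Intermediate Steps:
$v = \frac{12680}{12387}$ ($v = - \frac{38040}{-37161} = \left(-38040\right) \left(- \frac{1}{37161}\right) = \frac{12680}{12387} \approx 1.0237$)
$\frac{1}{\left(130 + I{\left(8,-2 \right)}\right)^{2} + v} = \frac{1}{\left(130 + \left(5 + 8\right)^{2}\right)^{2} + \frac{12680}{12387}} = \frac{1}{\left(130 + 13^{2}\right)^{2} + \frac{12680}{12387}} = \frac{1}{\left(130 + 169\right)^{2} + \frac{12680}{12387}} = \frac{1}{299^{2} + \frac{12680}{12387}} = \frac{1}{89401 + \frac{12680}{12387}} = \frac{1}{\frac{1107422867}{12387}} = \frac{12387}{1107422867}$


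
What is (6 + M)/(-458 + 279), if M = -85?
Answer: 79/179 ≈ 0.44134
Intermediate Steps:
(6 + M)/(-458 + 279) = (6 - 85)/(-458 + 279) = -79/(-179) = -79*(-1/179) = 79/179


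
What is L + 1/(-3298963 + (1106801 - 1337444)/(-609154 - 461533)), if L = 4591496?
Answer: 16217882748468488561/3532156566938 ≈ 4.5915e+6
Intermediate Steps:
L + 1/(-3298963 + (1106801 - 1337444)/(-609154 - 461533)) = 4591496 + 1/(-3298963 + (1106801 - 1337444)/(-609154 - 461533)) = 4591496 + 1/(-3298963 - 230643/(-1070687)) = 4591496 + 1/(-3298963 - 230643*(-1/1070687)) = 4591496 + 1/(-3298963 + 230643/1070687) = 4591496 + 1/(-3532156566938/1070687) = 4591496 - 1070687/3532156566938 = 16217882748468488561/3532156566938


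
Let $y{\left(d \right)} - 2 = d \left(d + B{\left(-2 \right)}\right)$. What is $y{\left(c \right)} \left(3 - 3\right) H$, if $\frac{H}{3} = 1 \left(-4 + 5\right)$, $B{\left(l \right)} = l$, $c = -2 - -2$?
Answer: $0$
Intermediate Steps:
$c = 0$ ($c = -2 + 2 = 0$)
$H = 3$ ($H = 3 \cdot 1 \left(-4 + 5\right) = 3 \cdot 1 \cdot 1 = 3 \cdot 1 = 3$)
$y{\left(d \right)} = 2 + d \left(-2 + d\right)$ ($y{\left(d \right)} = 2 + d \left(d - 2\right) = 2 + d \left(-2 + d\right)$)
$y{\left(c \right)} \left(3 - 3\right) H = \left(2 + 0^{2} - 0\right) \left(3 - 3\right) 3 = \left(2 + 0 + 0\right) \left(3 - 3\right) 3 = 2 \cdot 0 \cdot 3 = 0 \cdot 3 = 0$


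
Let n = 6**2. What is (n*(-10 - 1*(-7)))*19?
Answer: -2052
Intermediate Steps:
n = 36
(n*(-10 - 1*(-7)))*19 = (36*(-10 - 1*(-7)))*19 = (36*(-10 + 7))*19 = (36*(-3))*19 = -108*19 = -2052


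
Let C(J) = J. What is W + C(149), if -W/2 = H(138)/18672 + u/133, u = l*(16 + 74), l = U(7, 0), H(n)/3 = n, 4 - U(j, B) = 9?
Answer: 32226475/206948 ≈ 155.72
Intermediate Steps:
U(j, B) = -5 (U(j, B) = 4 - 1*9 = 4 - 9 = -5)
H(n) = 3*n
l = -5
u = -450 (u = -5*(16 + 74) = -5*90 = -450)
W = 1391223/206948 (W = -2*((3*138)/18672 - 450/133) = -2*(414*(1/18672) - 450*1/133) = -2*(69/3112 - 450/133) = -2*(-1391223/413896) = 1391223/206948 ≈ 6.7226)
W + C(149) = 1391223/206948 + 149 = 32226475/206948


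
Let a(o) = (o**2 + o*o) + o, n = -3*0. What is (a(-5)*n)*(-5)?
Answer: 0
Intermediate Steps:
n = 0
a(o) = o + 2*o**2 (a(o) = (o**2 + o**2) + o = 2*o**2 + o = o + 2*o**2)
(a(-5)*n)*(-5) = (-5*(1 + 2*(-5))*0)*(-5) = (-5*(1 - 10)*0)*(-5) = (-5*(-9)*0)*(-5) = (45*0)*(-5) = 0*(-5) = 0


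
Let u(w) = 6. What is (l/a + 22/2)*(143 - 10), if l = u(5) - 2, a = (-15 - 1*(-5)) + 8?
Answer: 1197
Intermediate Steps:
a = -2 (a = (-15 + 5) + 8 = -10 + 8 = -2)
l = 4 (l = 6 - 2 = 4)
(l/a + 22/2)*(143 - 10) = (4/(-2) + 22/2)*(143 - 10) = (4*(-1/2) + 22*(1/2))*133 = (-2 + 11)*133 = 9*133 = 1197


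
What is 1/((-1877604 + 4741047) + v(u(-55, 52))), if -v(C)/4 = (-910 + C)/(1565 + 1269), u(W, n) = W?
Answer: 1417/4057500661 ≈ 3.4923e-7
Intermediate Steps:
v(C) = 140/109 - 2*C/1417 (v(C) = -4*(-910 + C)/(1565 + 1269) = -4*(-910 + C)/2834 = -4*(-35/109 + C/2834) = 140/109 - 2*C/1417)
1/((-1877604 + 4741047) + v(u(-55, 52))) = 1/((-1877604 + 4741047) + (140/109 - 2/1417*(-55))) = 1/(2863443 + (140/109 + 110/1417)) = 1/(2863443 + 1930/1417) = 1/(4057500661/1417) = 1417/4057500661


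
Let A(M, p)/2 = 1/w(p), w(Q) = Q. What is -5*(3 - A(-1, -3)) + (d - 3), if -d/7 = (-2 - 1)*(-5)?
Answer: -379/3 ≈ -126.33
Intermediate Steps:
A(M, p) = 2/p
d = -105 (d = -7*(-2 - 1)*(-5) = -(-21)*(-5) = -7*15 = -105)
-5*(3 - A(-1, -3)) + (d - 3) = -5*(3 - 2/(-3)) + (-105 - 3) = -5*(3 - 2*(-1)/3) - 108 = -5*(3 - 1*(-⅔)) - 108 = -5*(3 + ⅔) - 108 = -5*11/3 - 108 = -55/3 - 108 = -379/3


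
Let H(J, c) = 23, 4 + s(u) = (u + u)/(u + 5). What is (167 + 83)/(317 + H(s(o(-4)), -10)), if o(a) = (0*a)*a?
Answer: 25/34 ≈ 0.73529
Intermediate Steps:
o(a) = 0 (o(a) = 0*a = 0)
s(u) = -4 + 2*u/(5 + u) (s(u) = -4 + (u + u)/(u + 5) = -4 + (2*u)/(5 + u) = -4 + 2*u/(5 + u))
(167 + 83)/(317 + H(s(o(-4)), -10)) = (167 + 83)/(317 + 23) = 250/340 = 250*(1/340) = 25/34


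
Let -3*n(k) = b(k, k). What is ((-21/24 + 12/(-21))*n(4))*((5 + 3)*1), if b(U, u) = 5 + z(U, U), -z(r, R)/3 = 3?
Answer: -108/7 ≈ -15.429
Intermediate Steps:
z(r, R) = -9 (z(r, R) = -3*3 = -9)
b(U, u) = -4 (b(U, u) = 5 - 9 = -4)
n(k) = 4/3 (n(k) = -1/3*(-4) = 4/3)
((-21/24 + 12/(-21))*n(4))*((5 + 3)*1) = ((-21/24 + 12/(-21))*(4/3))*((5 + 3)*1) = ((-21*1/24 + 12*(-1/21))*(4/3))*(8*1) = ((-7/8 - 4/7)*(4/3))*8 = -81/56*4/3*8 = -27/14*8 = -108/7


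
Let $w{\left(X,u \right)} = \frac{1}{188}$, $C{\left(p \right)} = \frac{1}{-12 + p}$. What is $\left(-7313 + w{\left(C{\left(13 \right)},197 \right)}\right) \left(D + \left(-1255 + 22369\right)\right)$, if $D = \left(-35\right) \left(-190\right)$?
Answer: $- \frac{9542785263}{47} \approx -2.0304 \cdot 10^{8}$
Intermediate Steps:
$D = 6650$
$w{\left(X,u \right)} = \frac{1}{188}$
$\left(-7313 + w{\left(C{\left(13 \right)},197 \right)}\right) \left(D + \left(-1255 + 22369\right)\right) = \left(-7313 + \frac{1}{188}\right) \left(6650 + \left(-1255 + 22369\right)\right) = - \frac{1374843 \left(6650 + 21114\right)}{188} = \left(- \frac{1374843}{188}\right) 27764 = - \frac{9542785263}{47}$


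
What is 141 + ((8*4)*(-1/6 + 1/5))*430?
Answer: 1799/3 ≈ 599.67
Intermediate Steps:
141 + ((8*4)*(-1/6 + 1/5))*430 = 141 + (32*(-1*⅙ + 1*(⅕)))*430 = 141 + (32*(-⅙ + ⅕))*430 = 141 + (32*(1/30))*430 = 141 + (16/15)*430 = 141 + 1376/3 = 1799/3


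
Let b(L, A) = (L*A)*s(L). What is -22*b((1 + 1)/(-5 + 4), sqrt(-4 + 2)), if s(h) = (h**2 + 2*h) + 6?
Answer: 264*I*sqrt(2) ≈ 373.35*I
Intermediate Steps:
s(h) = 6 + h**2 + 2*h
b(L, A) = A*L*(6 + L**2 + 2*L) (b(L, A) = (L*A)*(6 + L**2 + 2*L) = (A*L)*(6 + L**2 + 2*L) = A*L*(6 + L**2 + 2*L))
-22*b((1 + 1)/(-5 + 4), sqrt(-4 + 2)) = -22*sqrt(-4 + 2)*(1 + 1)/(-5 + 4)*(6 + ((1 + 1)/(-5 + 4))**2 + 2*((1 + 1)/(-5 + 4))) = -22*sqrt(-2)*2/(-1)*(6 + (2/(-1))**2 + 2*(2/(-1))) = -22*I*sqrt(2)*2*(-1)*(6 + (2*(-1))**2 + 2*(2*(-1))) = -22*I*sqrt(2)*(-2)*(6 + (-2)**2 + 2*(-2)) = -22*I*sqrt(2)*(-2)*(6 + 4 - 4) = -22*I*sqrt(2)*(-2)*6 = -(-264)*I*sqrt(2) = 264*I*sqrt(2)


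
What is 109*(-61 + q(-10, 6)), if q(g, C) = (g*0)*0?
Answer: -6649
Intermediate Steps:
q(g, C) = 0 (q(g, C) = 0*0 = 0)
109*(-61 + q(-10, 6)) = 109*(-61 + 0) = 109*(-61) = -6649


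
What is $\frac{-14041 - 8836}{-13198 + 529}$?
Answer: $\frac{22877}{12669} \approx 1.8057$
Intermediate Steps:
$\frac{-14041 - 8836}{-13198 + 529} = - \frac{22877}{-12669} = \left(-22877\right) \left(- \frac{1}{12669}\right) = \frac{22877}{12669}$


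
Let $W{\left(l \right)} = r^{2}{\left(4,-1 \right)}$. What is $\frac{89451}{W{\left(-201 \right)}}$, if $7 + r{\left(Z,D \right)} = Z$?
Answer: $9939$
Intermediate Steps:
$r{\left(Z,D \right)} = -7 + Z$
$W{\left(l \right)} = 9$ ($W{\left(l \right)} = \left(-7 + 4\right)^{2} = \left(-3\right)^{2} = 9$)
$\frac{89451}{W{\left(-201 \right)}} = \frac{89451}{9} = 89451 \cdot \frac{1}{9} = 9939$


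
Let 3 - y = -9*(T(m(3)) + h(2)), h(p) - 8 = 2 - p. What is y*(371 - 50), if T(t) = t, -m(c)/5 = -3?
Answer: 67410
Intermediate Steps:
h(p) = 10 - p (h(p) = 8 + (2 - p) = 10 - p)
m(c) = 15 (m(c) = -5*(-3) = 15)
y = 210 (y = 3 - (-9)*(15 + (10 - 1*2)) = 3 - (-9)*(15 + (10 - 2)) = 3 - (-9)*(15 + 8) = 3 - (-9)*23 = 3 - 1*(-207) = 3 + 207 = 210)
y*(371 - 50) = 210*(371 - 50) = 210*321 = 67410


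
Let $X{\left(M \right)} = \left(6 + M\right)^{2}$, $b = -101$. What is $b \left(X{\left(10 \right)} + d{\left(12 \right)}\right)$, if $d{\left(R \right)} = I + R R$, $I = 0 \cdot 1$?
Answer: $-40400$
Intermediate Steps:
$I = 0$
$d{\left(R \right)} = R^{2}$ ($d{\left(R \right)} = 0 + R R = 0 + R^{2} = R^{2}$)
$b \left(X{\left(10 \right)} + d{\left(12 \right)}\right) = - 101 \left(\left(6 + 10\right)^{2} + 12^{2}\right) = - 101 \left(16^{2} + 144\right) = - 101 \left(256 + 144\right) = \left(-101\right) 400 = -40400$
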